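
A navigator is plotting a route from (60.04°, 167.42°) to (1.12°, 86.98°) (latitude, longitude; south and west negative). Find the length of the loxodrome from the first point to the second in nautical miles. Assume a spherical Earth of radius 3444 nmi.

5215 nmi

Δψ = ln[tan(π/4+φ₂/2)/tan(π/4+φ₁/2)] = -1.2988;  Δφ = -1.0283 rad,  Δλ = -1.4039 rad
q = Δφ/Δψ = 0.7918
d = R·√(Δφ² + q²Δλ²) = 3444·1.51431 = 5215 nmi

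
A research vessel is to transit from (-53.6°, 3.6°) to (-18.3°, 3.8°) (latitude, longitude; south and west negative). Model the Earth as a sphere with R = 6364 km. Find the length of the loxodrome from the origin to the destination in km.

Δψ = ln[tan(π/4+φ₂/2)/tan(π/4+φ₁/2)] = +0.7874;  Δφ = +0.6161 rad,  Δλ = +0.0035 rad
q = Δφ/Δψ = 0.7825
d = R·√(Δφ² + q²Δλ²) = 6364·0.61611 = 3921 km

3921 km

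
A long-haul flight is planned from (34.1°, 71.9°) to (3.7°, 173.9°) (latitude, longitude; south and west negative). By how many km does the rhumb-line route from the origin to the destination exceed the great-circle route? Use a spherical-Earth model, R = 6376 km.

Great circle: cos σ = sin φ₁ sin φ₂ + cos φ₁ cos φ₂ cos Δλ,  σ = 1.7068 rad → d_gc = 10882.817 km
Rhumb line: Δψ = -0.5691, q = Δφ/Δψ = 0.9322, d_rh = R√(Δφ²+q²Δλ²) = 11109.325 km
Excess = 11109.325 − 10882.817 = 226.508 ≈ 227 km

227 km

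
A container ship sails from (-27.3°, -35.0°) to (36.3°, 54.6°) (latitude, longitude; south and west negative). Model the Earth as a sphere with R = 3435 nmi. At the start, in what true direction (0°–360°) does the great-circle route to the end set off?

56.7°

θ = atan2( sin Δλ·cos φ₂ ,  cos φ₁ sin φ₂ − sin φ₁ cos φ₂ cos Δλ )
  = atan2(+0.8059, +0.5287) = 56.74°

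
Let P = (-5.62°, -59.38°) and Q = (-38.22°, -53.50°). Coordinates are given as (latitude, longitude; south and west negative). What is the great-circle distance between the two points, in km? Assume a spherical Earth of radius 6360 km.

3667 km

Haversine: a = sin²(Δφ/2)+cos φ₁ cos φ₂ sin²(Δλ/2) = 0.08083;  σ = 2·atan2(√a,√(1−a))
σ = 33.035° → d = Rσ = 6360·0.57657 = 3667 km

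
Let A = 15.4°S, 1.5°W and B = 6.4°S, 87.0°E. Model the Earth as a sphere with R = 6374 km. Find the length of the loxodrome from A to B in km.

Δψ = ln[tan(π/4+φ₂/2)/tan(π/4+φ₁/2)] = +0.1601;  Δφ = +0.1571 rad,  Δλ = +1.5446 rad
q = Δφ/Δψ = 0.9809
d = R·√(Δφ² + q²Δλ²) = 6374·1.52319 = 9709 km

9709 km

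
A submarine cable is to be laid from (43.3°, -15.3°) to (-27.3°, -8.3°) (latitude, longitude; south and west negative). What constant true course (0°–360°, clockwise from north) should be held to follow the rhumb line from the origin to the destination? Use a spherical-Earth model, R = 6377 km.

Δψ = ln[tan(π/4+φ₂/2)/tan(π/4+φ₁/2)] = -1.3356
Δλ = +0.1222 rad (taken the short way round)
course = atan2(Δλ, Δψ) = 174.77°

174.8°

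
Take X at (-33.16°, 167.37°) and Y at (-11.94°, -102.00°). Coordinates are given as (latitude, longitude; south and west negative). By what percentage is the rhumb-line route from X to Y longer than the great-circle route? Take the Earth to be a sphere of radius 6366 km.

Great circle: σ = 1.4664 rad → d_gc = Rσ = 9335.4 km
Rhumb: Δφ = +0.3704, Δλ = +1.5818, Δψ = +0.4041, q = Δφ/Δψ = 0.9164 → d_rh = R√(Δφ²+q²Δλ²) = 9524.3 km
Excess = (9524.3 − 9335.4) / 9335.4 = 188.9 / 9335.4 = 2.02% ≈ 2.0%

2.0%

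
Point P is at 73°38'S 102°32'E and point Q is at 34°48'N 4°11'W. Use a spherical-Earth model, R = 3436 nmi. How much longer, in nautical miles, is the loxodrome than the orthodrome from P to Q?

342 nmi

Great circle: cos σ = sin φ₁ sin φ₂ + cos φ₁ cos φ₂ cos Δλ,  σ = 2.2321 rad → d_gc = 7669.5 nmi
Rhumb line: Δψ = +2.5879, q = Δφ/Δψ = 0.7313, d_rh = R√(Δφ²+q²Δλ²) = 8011.8 nmi
Excess = 8011.8 − 7669.5 = 342.3 ≈ 342 nmi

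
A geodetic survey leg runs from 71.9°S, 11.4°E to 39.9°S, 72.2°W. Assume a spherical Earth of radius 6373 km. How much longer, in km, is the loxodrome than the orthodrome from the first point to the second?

Great circle: cos σ = sin φ₁ sin φ₂ + cos φ₁ cos φ₂ cos Δλ,  σ = 0.8811 rad → d_gc = 5615.5 km
Rhumb line: Δψ = +1.0765, q = Δφ/Δψ = 0.5188, d_rh = R√(Δφ²+q²Δλ²) = 5995.4 km
Excess = 5995.4 − 5615.5 = 379.9 ≈ 380 km

380 km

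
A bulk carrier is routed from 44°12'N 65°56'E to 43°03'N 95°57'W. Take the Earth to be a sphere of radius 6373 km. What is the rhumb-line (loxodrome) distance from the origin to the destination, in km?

Δψ = ln[tan(π/4+φ₂/2)/tan(π/4+φ₁/2)] = -0.0277;  Δφ = -0.0201 rad,  Δλ = -2.8254 rad
q = Δφ/Δψ = 0.7238
d = R·√(Δφ² + q²Δλ²) = 6373·2.04522 = 13034 km

13034 km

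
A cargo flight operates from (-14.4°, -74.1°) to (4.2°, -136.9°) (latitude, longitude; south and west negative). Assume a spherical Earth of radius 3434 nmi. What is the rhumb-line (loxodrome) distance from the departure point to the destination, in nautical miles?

3895 nmi

Δψ = ln[tan(π/4+φ₂/2)/tan(π/4+φ₁/2)] = +0.3274;  Δφ = +0.3246 rad,  Δλ = -1.0961 rad
q = Δφ/Δψ = 0.9916
d = R·√(Δφ² + q²Δλ²) = 3434·1.13429 = 3895 nmi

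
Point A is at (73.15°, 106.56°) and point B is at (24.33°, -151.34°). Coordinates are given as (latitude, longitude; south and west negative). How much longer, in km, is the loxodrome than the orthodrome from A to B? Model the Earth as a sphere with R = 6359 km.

719 km

Great circle: cos σ = sin φ₁ sin φ₂ + cos φ₁ cos φ₂ cos Δλ,  σ = 1.2250 rad → d_gc = 7789.8 km
Rhumb line: Δψ = -1.4718, q = Δφ/Δψ = 0.5789, d_rh = R√(Δφ²+q²Δλ²) = 8508.6 km
Excess = 8508.6 − 7789.8 = 718.8 ≈ 719 km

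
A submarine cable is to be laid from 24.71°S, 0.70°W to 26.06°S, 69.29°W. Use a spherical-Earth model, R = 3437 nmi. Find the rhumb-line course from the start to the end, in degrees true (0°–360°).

268.8°

Meridional parts: M(φ₁)=-0.4453, M(φ₂)=-0.4714 → ΔM = -0.0261;  Δλ = -1.1971 rad
tan C = Δλ / ΔM = +45.9003 → C = 268.75°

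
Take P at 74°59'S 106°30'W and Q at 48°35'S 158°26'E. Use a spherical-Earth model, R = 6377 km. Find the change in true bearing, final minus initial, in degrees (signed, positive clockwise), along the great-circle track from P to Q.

At departure: θ₁ = atan2(sin Δλ cos φ₂, cos φ₁ sin φ₂ − sin φ₁ cos φ₂ cos Δλ) = 249.17°
At arrival: θ₂ = atan2(sin Δλ cos φ₁, −cos φ₂ sin φ₁ + sin φ₂ cos φ₁ cos Δλ) = 338.53°
Δθ = θ₂ − θ₁ = +89.4°

+89.4°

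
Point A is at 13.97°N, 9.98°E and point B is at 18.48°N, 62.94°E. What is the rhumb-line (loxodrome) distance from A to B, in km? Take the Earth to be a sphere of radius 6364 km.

Rhumb course C = atan2(Δλ, Δψ) with Δψ = ln[tan(π/4+φ₂/2)/tan(π/4+φ₁/2)] = +0.0820, Δλ = +0.9243 → C = 84.93°
d = R·|Δφ| / |cos C| = 6364·0.07871 / 0.08837 = 5669 km

5669 km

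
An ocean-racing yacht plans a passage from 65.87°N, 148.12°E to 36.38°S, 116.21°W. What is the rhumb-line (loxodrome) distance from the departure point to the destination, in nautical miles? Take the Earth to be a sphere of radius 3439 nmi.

Δψ = ln[tan(π/4+φ₂/2)/tan(π/4+φ₁/2)] = -2.2255;  Δφ = -1.7846 rad,  Δλ = +1.6698 rad
q = Δφ/Δψ = 0.8019
d = R·√(Δφ² + q²Δλ²) = 3439·2.23106 = 7673 nmi

7673 nmi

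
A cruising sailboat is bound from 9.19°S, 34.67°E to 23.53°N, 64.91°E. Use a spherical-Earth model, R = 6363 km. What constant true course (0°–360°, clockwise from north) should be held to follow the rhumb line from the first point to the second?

Δψ = ln[tan(π/4+φ₂/2)/tan(π/4+φ₁/2)] = +0.5838
Δλ = +0.5278 rad (taken the short way round)
course = atan2(Δλ, Δψ) = 42.11°

42.1°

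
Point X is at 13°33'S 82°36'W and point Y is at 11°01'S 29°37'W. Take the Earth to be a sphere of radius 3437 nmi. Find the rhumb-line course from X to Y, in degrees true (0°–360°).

Δψ = ln[tan(π/4+φ₂/2)/tan(π/4+φ₁/2)] = +0.0453
Δλ = +0.9247 rad (taken the short way round)
course = atan2(Δλ, Δψ) = 87.20°

87.2°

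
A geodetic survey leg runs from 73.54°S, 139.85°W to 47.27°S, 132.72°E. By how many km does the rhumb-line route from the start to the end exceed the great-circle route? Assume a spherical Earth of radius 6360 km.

Great circle: cos σ = sin φ₁ sin φ₂ + cos φ₁ cos φ₂ cos Δλ,  σ = 0.7769 rad → d_gc = 4941.2 km
Rhumb line: Δψ = +0.9950, q = Δφ/Δψ = 0.4608, d_rh = R√(Δφ²+q²Δλ²) = 5338.9 km
Excess = 5338.9 − 4941.2 = 397.7 ≈ 398 km

398 km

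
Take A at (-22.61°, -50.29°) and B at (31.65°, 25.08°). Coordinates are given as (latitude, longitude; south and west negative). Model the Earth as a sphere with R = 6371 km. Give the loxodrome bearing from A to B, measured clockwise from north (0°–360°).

Meridional parts: M(φ₁)=-0.4053, M(φ₂)=+0.5828 → ΔM = +0.9881;  Δλ = +1.3155 rad
tan C = Δλ / ΔM = +1.3313 → C = 53.09°

53.1°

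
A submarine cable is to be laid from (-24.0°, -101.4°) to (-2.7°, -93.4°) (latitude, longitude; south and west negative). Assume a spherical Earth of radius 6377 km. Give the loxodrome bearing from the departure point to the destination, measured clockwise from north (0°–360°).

20.0°

Meridional parts: M(φ₁)=-0.4317, M(φ₂)=-0.0471 → ΔM = +0.3846;  Δλ = +0.1396 rad
tan C = Δλ / ΔM = +0.3631 → C = 19.96°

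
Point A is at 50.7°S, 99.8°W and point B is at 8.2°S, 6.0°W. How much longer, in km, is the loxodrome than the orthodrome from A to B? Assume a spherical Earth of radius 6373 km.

Great circle: cos σ = sin φ₁ sin φ₂ + cos φ₁ cos φ₂ cos Δλ,  σ = 1.5019 rad → d_gc = 9571.7 km
Rhumb line: Δψ = +0.8862, q = Δφ/Δψ = 0.8370, d_rh = R√(Δφ²+q²Δλ²) = 9930.1 km
Excess = 9930.1 − 9571.7 = 358.4 ≈ 358 km

358 km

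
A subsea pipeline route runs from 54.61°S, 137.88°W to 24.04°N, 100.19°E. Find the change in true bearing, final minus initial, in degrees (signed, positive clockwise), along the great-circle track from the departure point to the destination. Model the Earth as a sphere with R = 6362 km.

Initial bearing θ₁ = atan2(sin Δλ cos φ₂, cos φ₁ sin φ₂ − sin φ₁ cos φ₂ cos Δλ) = 258.49°
Final bearing θ₂ = (initial bearing from the destination back to the start) + 180° = 321.58°
Δθ = θ₂ − θ₁ = +63.1°

+63.1°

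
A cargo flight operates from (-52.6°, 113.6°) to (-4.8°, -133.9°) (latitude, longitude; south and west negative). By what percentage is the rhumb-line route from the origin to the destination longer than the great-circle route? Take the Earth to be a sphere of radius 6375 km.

5.9%

Great circle: σ = 1.7367 rad → d_gc = Rσ = 11071.5 km
Rhumb: Δφ = +0.8343, Δλ = +1.9635, Δψ = +0.9994, q = Δφ/Δψ = 0.8348 → d_rh = R√(Δφ²+q²Δλ²) = 11724.6 km
Excess = (11724.6 − 11071.5) / 11071.5 = 653.1 / 11071.5 = 5.90% ≈ 5.9%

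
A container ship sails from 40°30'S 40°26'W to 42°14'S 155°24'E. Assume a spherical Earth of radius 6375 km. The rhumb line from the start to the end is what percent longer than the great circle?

Great circle: σ = 1.6761 rad → d_gc = Rσ = 10685.2 km
Rhumb: Δφ = -0.0303, Δλ = -2.8652, Δψ = -0.0403, q = Δφ/Δψ = 0.7504 → d_rh = R√(Δφ²+q²Δλ²) = 13708.5 km
Excess = (13708.5 − 10685.2) / 10685.2 = 3023.3 / 10685.2 = 28.29% ≈ 28.3%

28.3%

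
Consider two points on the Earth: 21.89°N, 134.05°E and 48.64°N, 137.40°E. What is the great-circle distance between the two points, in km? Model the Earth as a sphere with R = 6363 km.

2986 km

Haversine: a = sin²(Δφ/2)+cos φ₁ cos φ₂ sin²(Δλ/2) = 0.05403;  σ = 2·atan2(√a,√(1−a))
σ = 26.883° → d = Rσ = 6363·0.46920 = 2986 km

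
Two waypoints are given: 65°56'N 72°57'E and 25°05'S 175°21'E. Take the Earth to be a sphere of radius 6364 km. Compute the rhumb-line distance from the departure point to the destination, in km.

Δψ = ln[tan(π/4+φ₂/2)/tan(π/4+φ₁/2)] = -1.9982;  Δφ = -1.5885 rad,  Δλ = +1.7872 rad
q = Δφ/Δψ = 0.7950
d = R·√(Δφ² + q²Δλ²) = 6364·2.13125 = 13563 km

13563 km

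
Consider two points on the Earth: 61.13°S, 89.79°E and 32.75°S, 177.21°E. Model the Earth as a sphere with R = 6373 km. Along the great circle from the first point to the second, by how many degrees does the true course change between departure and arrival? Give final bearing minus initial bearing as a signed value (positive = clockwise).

-71.5°

Initial bearing θ₁ = atan2(sin Δλ cos φ₂, cos φ₁ sin φ₂ − sin φ₁ cos φ₂ cos Δλ) = 105.19°
Final bearing θ₂ = (initial bearing from the destination back to the start) + 180° = 33.64°
Δθ = θ₂ − θ₁ = -71.5°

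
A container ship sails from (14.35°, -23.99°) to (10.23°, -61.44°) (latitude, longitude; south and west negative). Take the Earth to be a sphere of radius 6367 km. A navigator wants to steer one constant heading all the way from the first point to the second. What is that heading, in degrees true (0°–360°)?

263.6°

Meridional parts: M(φ₁)=+0.2531, M(φ₂)=+0.1795 → ΔM = -0.0736;  Δλ = -0.6536 rad
tan C = Δλ / ΔM = +8.8794 → C = 263.57°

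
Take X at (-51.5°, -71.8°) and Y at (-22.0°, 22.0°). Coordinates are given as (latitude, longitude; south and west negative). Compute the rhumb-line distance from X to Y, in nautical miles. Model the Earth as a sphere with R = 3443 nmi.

Δψ = ln[tan(π/4+φ₂/2)/tan(π/4+φ₁/2)] = +0.6583;  Δφ = +0.5149 rad,  Δλ = +1.6371 rad
q = Δφ/Δψ = 0.7821
d = R·√(Δφ² + q²Δλ²) = 3443·1.38008 = 4752 nmi

4752 nmi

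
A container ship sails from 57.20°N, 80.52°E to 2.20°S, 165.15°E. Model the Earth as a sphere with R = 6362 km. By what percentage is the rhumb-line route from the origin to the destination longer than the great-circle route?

2.8%

Great circle: σ = 1.5524 rad → d_gc = Rσ = 9876.4 km
Rhumb: Δφ = -1.0367, Δλ = +1.4771, Δψ = -1.2615, q = Δφ/Δψ = 0.8218 → d_rh = R√(Δφ²+q²Δλ²) = 10155.9 km
Excess = (10155.9 − 9876.4) / 9876.4 = 279.5 / 9876.4 = 2.83% ≈ 2.8%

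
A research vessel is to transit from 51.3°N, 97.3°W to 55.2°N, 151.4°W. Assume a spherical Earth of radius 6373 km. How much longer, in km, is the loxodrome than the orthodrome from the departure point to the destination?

Great circle: cos σ = sin φ₁ sin φ₂ + cos φ₁ cos φ₂ cos Δλ,  σ = 0.5546 rad → d_gc = 3534.7 km
Rhumb line: Δψ = +0.1139, q = Δφ/Δψ = 0.5978, d_rh = R√(Δφ²+q²Δλ²) = 3623.3 km
Excess = 3623.3 − 3534.7 = 88.6 ≈ 89 km

89 km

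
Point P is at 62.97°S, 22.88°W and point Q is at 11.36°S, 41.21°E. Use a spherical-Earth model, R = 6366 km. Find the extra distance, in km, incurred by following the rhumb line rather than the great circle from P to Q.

176 km

Great circle: cos σ = sin φ₁ sin φ₂ + cos φ₁ cos φ₂ cos Δλ,  σ = 1.1916 rad → d_gc = 7585.9 km
Rhumb line: Δψ = +1.2261, q = Δφ/Δψ = 0.7347, d_rh = R√(Δφ²+q²Δλ²) = 7762.2 km
Excess = 7762.2 − 7585.9 = 176.3 ≈ 176 km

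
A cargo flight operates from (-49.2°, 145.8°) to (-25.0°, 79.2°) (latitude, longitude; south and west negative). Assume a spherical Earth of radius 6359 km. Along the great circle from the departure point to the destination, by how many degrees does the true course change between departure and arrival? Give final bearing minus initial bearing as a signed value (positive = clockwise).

+44.1°

At departure: θ₁ = atan2(sin Δλ cos φ₂, cos φ₁ sin φ₂ − sin φ₁ cos φ₂ cos Δλ) = 269.75°
At arrival: θ₂ = atan2(sin Δλ cos φ₁, −cos φ₂ sin φ₁ + sin φ₂ cos φ₁ cos Δλ) = 313.87°
Δθ = θ₂ − θ₁ = +44.1°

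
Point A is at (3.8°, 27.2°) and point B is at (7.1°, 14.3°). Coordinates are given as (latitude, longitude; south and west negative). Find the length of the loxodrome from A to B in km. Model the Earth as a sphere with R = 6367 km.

1473 km

Δψ = ln[tan(π/4+φ₂/2)/tan(π/4+φ₁/2)] = +0.0579;  Δφ = +0.0576 rad,  Δλ = -0.2251 rad
q = Δφ/Δψ = 0.9953
d = R·√(Δφ² + q²Δλ²) = 6367·0.23138 = 1473 km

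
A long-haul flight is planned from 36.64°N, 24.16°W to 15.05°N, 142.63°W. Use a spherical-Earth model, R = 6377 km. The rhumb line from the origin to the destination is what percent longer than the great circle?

Great circle: σ = 1.7869 rad → d_gc = Rσ = 11395.0 km
Rhumb: Δφ = -0.3768, Δλ = -2.0677, Δψ = -0.4224, q = Δφ/Δψ = 0.8921 → d_rh = R√(Δφ²+q²Δλ²) = 12005.9 km
Excess = (12005.9 − 11395.0) / 11395.0 = 610.9 / 11395.0 = 5.36% ≈ 5.4%

5.4%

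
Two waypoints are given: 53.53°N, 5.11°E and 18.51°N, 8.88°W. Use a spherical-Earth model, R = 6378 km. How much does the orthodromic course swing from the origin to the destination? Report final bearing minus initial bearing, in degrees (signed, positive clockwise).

At departure: θ₁ = atan2(sin Δλ cos φ₂, cos φ₁ sin φ₂ − sin φ₁ cos φ₂ cos Δλ) = 202.58°
At arrival: θ₂ = atan2(sin Δλ cos φ₁, −cos φ₂ sin φ₁ + sin φ₂ cos φ₁ cos Δλ) = 193.93°
Δθ = θ₂ − θ₁ = -8.7°

-8.7°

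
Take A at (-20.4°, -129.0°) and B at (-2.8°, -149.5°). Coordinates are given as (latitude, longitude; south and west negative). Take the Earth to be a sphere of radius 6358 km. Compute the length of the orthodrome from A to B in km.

2955 km

cos σ = sin φ₁ sin φ₂ + cos φ₁ cos φ₂ cos Δλ
      = sin(-20.40°)sin(-2.80°) + cos(-20.40°)cos(-2.80°)cos(-20.50°) = 0.8939
σ = 26.632° → d = Rσ = 6358·0.46481 = 2955 km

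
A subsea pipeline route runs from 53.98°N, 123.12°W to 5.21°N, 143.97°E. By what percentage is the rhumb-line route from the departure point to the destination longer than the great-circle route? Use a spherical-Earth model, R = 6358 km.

3.8%

Great circle: σ = 1.5271 rad → d_gc = Rσ = 9709.1 km
Rhumb: Δφ = -0.8512, Δλ = -1.6216, Δψ = -1.0325, q = Δφ/Δψ = 0.8244 → d_rh = R√(Δφ²+q²Δλ²) = 10076.2 km
Excess = (10076.2 − 9709.1) / 9709.1 = 367.1 / 9709.1 = 3.78% ≈ 3.8%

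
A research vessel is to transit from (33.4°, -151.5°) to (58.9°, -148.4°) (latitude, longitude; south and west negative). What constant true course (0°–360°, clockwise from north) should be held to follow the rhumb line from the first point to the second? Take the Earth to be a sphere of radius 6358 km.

4.7°

Meridional parts: M(φ₁)=+0.6191, M(φ₂)=+1.2792 → ΔM = +0.6601;  Δλ = +0.0541 rad
tan C = Δλ / ΔM = +0.0820 → C = 4.69°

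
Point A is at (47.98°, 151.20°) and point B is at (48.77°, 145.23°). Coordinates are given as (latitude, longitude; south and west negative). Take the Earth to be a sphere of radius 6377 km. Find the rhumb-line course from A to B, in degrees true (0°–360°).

Δψ = ln[tan(π/4+φ₂/2)/tan(π/4+φ₁/2)] = +0.0208
Δλ = -0.1042 rad (taken the short way round)
course = atan2(Δλ, Δψ) = 281.27°

281.3°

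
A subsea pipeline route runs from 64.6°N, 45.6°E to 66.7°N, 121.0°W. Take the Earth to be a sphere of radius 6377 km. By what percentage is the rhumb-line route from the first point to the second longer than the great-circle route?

42.1%

Great circle: σ = 0.8438 rad → d_gc = Rσ = 5381.0 km
Rhumb: Δφ = +0.0367, Δλ = -2.9077, Δψ = +0.0889, q = Δφ/Δψ = 0.4121 → d_rh = R√(Δφ²+q²Δλ²) = 7644.2 km
Excess = (7644.2 − 5381.0) / 5381.0 = 2263.2 / 5381.0 = 42.06% ≈ 42.1%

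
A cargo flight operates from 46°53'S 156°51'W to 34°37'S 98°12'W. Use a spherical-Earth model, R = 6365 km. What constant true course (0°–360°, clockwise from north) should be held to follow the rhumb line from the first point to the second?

Δψ = ln[tan(π/4+φ₂/2)/tan(π/4+φ₁/2)] = +0.2840
Δλ = +1.0236 rad (taken the short way round)
course = atan2(Δλ, Δψ) = 74.50°

74.5°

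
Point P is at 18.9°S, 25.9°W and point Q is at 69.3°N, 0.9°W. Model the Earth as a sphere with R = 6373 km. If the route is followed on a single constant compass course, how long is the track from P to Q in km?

Δψ = ln[tan(π/4+φ₂/2)/tan(π/4+φ₁/2)] = +2.0363;  Δφ = +1.5394 rad,  Δλ = +0.4363 rad
q = Δφ/Δψ = 0.7560
d = R·√(Δφ² + q²Δλ²) = 6373·1.57432 = 10033 km

10033 km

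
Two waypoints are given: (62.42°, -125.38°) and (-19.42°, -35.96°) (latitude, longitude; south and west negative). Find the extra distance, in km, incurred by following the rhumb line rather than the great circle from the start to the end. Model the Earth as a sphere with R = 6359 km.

308 km

Great circle: cos σ = sin φ₁ sin φ₂ + cos φ₁ cos φ₂ cos Δλ,  σ = 1.8653 rad → d_gc = 11861.6 km
Rhumb line: Δψ = -1.7503, q = Δφ/Δψ = 0.8161, d_rh = R√(Δφ²+q²Δλ²) = 12169.3 km
Excess = 12169.3 − 11861.6 = 307.7 ≈ 308 km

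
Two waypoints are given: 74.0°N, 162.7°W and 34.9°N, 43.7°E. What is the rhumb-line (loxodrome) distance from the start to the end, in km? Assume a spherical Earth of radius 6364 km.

Δψ = ln[tan(π/4+φ₂/2)/tan(π/4+φ₁/2)] = -1.3115;  Δφ = -0.6824 rad,  Δλ = -2.6808 rad
q = Δφ/Δψ = 0.5203
d = R·√(Δφ² + q²Δλ²) = 6364·1.55287 = 9882 km

9882 km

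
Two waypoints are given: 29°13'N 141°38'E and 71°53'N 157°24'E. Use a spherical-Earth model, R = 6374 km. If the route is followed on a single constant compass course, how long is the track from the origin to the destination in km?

4851 km

Δψ = ln[tan(π/4+φ₂/2)/tan(π/4+φ₁/2)] = +1.3026;  Δφ = +0.7447 rad,  Δλ = +0.2752 rad
q = Δφ/Δψ = 0.5717
d = R·√(Δφ² + q²Δλ²) = 6374·0.76111 = 4851 km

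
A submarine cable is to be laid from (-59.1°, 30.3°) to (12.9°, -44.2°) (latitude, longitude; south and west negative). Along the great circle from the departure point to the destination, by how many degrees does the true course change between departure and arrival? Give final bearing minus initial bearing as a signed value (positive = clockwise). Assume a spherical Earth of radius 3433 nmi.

At departure: θ₁ = atan2(sin Δλ cos φ₂, cos φ₁ sin φ₂ − sin φ₁ cos φ₂ cos Δλ) = 289.80°
At arrival: θ₂ = atan2(sin Δλ cos φ₁, −cos φ₂ sin φ₁ + sin φ₂ cos φ₁ cos Δλ) = 330.28°
Δθ = θ₂ − θ₁ = +40.5°

+40.5°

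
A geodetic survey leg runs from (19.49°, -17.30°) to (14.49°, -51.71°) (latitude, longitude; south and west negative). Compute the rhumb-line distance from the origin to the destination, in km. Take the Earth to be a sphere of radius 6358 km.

3692 km

Rhumb course C = atan2(Δλ, Δψ) with Δψ = ln[tan(π/4+φ₂/2)/tan(π/4+φ₁/2)] = -0.0913, Δλ = -0.6006 → C = 261.36°
d = R·|Δφ| / |cos C| = 6358·0.08727 / 0.15027 = 3692 km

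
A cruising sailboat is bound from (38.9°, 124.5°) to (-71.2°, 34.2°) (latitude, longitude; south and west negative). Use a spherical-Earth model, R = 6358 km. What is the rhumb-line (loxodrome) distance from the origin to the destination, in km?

14384 km

Rhumb course C = atan2(Δλ, Δψ) with Δψ = ln[tan(π/4+φ₂/2)/tan(π/4+φ₁/2)] = -2.5365, Δλ = -1.5760 → C = 211.85°
d = R·|Δφ| / |cos C| = 6358·1.92161 / 0.84940 = 14384 km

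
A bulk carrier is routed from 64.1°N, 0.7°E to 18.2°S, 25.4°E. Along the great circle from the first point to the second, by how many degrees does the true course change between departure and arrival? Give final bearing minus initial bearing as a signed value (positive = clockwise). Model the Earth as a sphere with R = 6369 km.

At departure: θ₁ = atan2(sin Δλ cos φ₂, cos φ₁ sin φ₂ − sin φ₁ cos φ₂ cos Δλ) = 156.50°
At arrival: θ₂ = atan2(sin Δλ cos φ₁, −cos φ₂ sin φ₁ + sin φ₂ cos φ₁ cos Δλ) = 169.43°
Δθ = θ₂ − θ₁ = +12.9°

+12.9°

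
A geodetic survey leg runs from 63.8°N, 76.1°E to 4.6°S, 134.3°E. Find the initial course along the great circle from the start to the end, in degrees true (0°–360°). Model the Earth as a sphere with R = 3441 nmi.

θ = atan2( sin Δλ·cos φ₂ ,  cos φ₁ sin φ₂ − sin φ₁ cos φ₂ cos Δλ )
  = atan2(+0.8472, -0.5067) = 120.88°

120.9°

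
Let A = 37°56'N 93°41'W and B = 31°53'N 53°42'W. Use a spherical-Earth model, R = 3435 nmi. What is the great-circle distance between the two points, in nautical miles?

1983 nmi

Haversine: a = sin²(Δφ/2)+cos φ₁ cos φ₂ sin²(Δλ/2) = 0.08107;  σ = 2·atan2(√a,√(1−a))
σ = 33.084° → d = Rσ = 3435·0.57743 = 1983 nmi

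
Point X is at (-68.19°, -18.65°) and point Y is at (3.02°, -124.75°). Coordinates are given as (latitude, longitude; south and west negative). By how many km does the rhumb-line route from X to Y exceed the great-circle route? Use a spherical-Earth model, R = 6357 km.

Great circle: cos σ = sin φ₁ sin φ₂ + cos φ₁ cos φ₂ cos Δλ,  σ = 1.7232 rad → d_gc = 10954.3 km
Rhumb line: Δψ = +1.6996, q = Δφ/Δψ = 0.7313, d_rh = R√(Δφ²+q²Δλ²) = 11684.5 km
Excess = 11684.5 − 10954.3 = 730.2 ≈ 730 km

730 km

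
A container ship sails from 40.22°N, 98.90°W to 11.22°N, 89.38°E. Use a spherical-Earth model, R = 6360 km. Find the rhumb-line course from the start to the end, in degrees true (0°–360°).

259.2°

Meridional parts: M(φ₁)=+0.7679, M(φ₂)=+0.1971 → ΔM = -0.5708;  Δλ = -2.9971 rad
tan C = Δλ / ΔM = +5.2503 → C = 259.22°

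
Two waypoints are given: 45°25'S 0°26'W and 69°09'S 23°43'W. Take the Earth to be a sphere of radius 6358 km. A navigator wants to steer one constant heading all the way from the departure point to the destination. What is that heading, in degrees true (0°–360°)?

206.9°

Meridional parts: M(φ₁)=-0.8917, M(φ₂)=-1.6929 → ΔM = -0.8012;  Δλ = -0.4064 rad
tan C = Δλ / ΔM = +0.5072 → C = 206.89°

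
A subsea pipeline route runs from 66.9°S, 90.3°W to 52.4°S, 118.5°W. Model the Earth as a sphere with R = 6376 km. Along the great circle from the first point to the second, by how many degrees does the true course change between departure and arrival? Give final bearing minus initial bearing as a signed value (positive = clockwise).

Initial bearing θ₁ = atan2(sin Δλ cos φ₂, cos φ₁ sin φ₂ − sin φ₁ cos φ₂ cos Δλ) = 302.51°
Final bearing θ₂ = (initial bearing from the destination back to the start) + 180° = 327.16°
Δθ = θ₂ − θ₁ = +24.7°

+24.7°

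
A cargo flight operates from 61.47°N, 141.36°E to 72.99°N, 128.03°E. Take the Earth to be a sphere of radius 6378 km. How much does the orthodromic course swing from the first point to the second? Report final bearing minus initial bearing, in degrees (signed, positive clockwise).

-12.4°

At departure: θ₁ = atan2(sin Δλ cos φ₂, cos φ₁ sin φ₂ − sin φ₁ cos φ₂ cos Δλ) = 341.92°
At arrival: θ₂ = atan2(sin Δλ cos φ₁, −cos φ₂ sin φ₁ + sin φ₂ cos φ₁ cos Δλ) = 329.56°
Δθ = θ₂ − θ₁ = -12.4°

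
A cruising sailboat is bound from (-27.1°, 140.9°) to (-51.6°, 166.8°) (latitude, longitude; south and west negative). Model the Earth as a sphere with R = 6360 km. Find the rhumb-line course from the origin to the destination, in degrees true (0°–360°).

Meridional parts: M(φ₁)=-0.4917, M(φ₂)=-1.0549 → ΔM = -0.5632;  Δλ = +0.4520 rad
tan C = Δλ / ΔM = -0.8026 → C = 141.25°

141.2°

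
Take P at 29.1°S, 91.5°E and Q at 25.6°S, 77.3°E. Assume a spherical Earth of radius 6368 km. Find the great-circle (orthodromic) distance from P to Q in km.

1454 km

cos σ = sin φ₁ sin φ₂ + cos φ₁ cos φ₂ cos Δλ
      = sin(-29.10°)sin(-25.60°) + cos(-29.10°)cos(-25.60°)cos(-14.20°) = 0.9741
σ = 13.079° → d = Rσ = 6368·0.22828 = 1454 km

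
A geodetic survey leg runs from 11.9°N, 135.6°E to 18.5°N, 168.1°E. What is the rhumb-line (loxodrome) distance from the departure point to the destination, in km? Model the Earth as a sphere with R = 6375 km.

3564 km

Rhumb course C = atan2(Δλ, Δψ) with Δψ = ln[tan(π/4+φ₂/2)/tan(π/4+φ₁/2)] = +0.1194, Δλ = +0.5672 → C = 78.11°
d = R·|Δφ| / |cos C| = 6375·0.11519 / 0.20605 = 3564 km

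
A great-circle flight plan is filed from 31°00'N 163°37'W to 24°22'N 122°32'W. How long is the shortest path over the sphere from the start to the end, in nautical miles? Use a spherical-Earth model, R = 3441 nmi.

2208 nmi

cos σ = sin φ₁ sin φ₂ + cos φ₁ cos φ₂ cos Δλ
      = sin(31.00°)sin(24.37°) + cos(31.00°)cos(24.37°)cos(41.08°) = 0.8010
σ = 36.771° → d = Rσ = 3441·0.64178 = 2208 nmi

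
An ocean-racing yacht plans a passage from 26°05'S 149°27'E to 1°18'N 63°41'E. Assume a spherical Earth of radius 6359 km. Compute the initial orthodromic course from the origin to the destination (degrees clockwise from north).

273.0°

N = sin Δλ·cos φ₂ = -0.9970;  D = cos φ₁ sin φ₂ − sin φ₁ cos φ₂ cos Δλ = +0.0528
initial course = atan2(N, D) = 273.03°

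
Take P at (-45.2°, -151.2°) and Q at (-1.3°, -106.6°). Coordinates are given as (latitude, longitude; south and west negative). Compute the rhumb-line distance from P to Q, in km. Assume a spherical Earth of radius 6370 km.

6571 km

Δψ = ln[tan(π/4+φ₂/2)/tan(π/4+φ₁/2)] = +0.8636;  Δφ = +0.7662 rad,  Δλ = +0.7784 rad
q = Δφ/Δψ = 0.8872
d = R·√(Δφ² + q²Δλ²) = 6370·1.03150 = 6571 km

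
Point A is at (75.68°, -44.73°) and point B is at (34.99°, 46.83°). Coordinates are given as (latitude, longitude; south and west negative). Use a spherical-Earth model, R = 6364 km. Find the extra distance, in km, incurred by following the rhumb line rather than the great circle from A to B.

509 km

Great circle: cos σ = sin φ₁ sin φ₂ + cos φ₁ cos φ₂ cos Δλ,  σ = 0.9883 rad → d_gc = 6289.62 km
Rhumb line: Δψ = -1.4219, q = Δφ/Δψ = 0.4995, d_rh = R√(Δφ²+q²Δλ²) = 6799.07 km
Excess = 6799.07 − 6289.62 = 509.45 ≈ 509 km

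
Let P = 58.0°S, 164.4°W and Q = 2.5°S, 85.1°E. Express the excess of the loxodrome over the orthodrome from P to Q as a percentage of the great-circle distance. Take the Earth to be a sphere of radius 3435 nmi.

Great circle: σ = 1.7198 rad → d_gc = Rσ = 5907.4 nmi
Rhumb: Δφ = +0.9687, Δλ = -1.9286, Δψ = +1.2055, q = Δφ/Δψ = 0.8035 → d_rh = R√(Δφ²+q²Δλ²) = 6277.5 nmi
Excess = (6277.5 − 5907.4) / 5907.4 = 370.1 / 5907.4 = 6.27% ≈ 6.3%

6.3%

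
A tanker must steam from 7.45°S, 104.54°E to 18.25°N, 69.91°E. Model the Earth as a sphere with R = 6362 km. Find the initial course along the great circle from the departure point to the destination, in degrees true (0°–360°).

θ = atan2( sin Δλ·cos φ₂ ,  cos φ₁ sin φ₂ − sin φ₁ cos φ₂ cos Δλ )
  = atan2(-0.5397, +0.4118) = 307.35°

307.3°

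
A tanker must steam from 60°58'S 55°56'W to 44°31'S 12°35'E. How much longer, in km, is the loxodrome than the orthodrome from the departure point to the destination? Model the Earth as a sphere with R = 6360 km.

193 km

Great circle: cos σ = sin φ₁ sin φ₂ + cos φ₁ cos φ₂ cos Δλ,  σ = 0.7381 rad → d_gc = 4694.3 km
Rhumb line: Δψ = +0.4817, q = Δφ/Δψ = 0.5960, d_rh = R√(Δφ²+q²Δλ²) = 4887.0 km
Excess = 4887.0 − 4694.3 = 192.7 ≈ 193 km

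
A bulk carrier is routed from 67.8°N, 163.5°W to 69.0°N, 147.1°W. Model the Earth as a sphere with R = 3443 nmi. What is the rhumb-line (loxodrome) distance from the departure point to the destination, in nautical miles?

Rhumb course C = atan2(Δλ, Δψ) with Δψ = ln[tan(π/4+φ₂/2)/tan(π/4+φ₁/2)] = +0.0569, Δλ = +0.2862 → C = 78.76°
d = R·|Δφ| / |cos C| = 3443·0.02094 / 0.19500 = 370 nmi

370 nmi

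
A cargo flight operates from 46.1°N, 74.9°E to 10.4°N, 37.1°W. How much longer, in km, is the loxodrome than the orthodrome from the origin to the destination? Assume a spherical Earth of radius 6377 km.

590 km

Great circle: cos σ = sin φ₁ sin φ₂ + cos φ₁ cos φ₂ cos Δλ,  σ = 1.6965 rad → d_gc = 10818.8 km
Rhumb line: Δψ = -0.7263, q = Δφ/Δψ = 0.8579, d_rh = R√(Δφ²+q²Δλ²) = 11408.7 km
Excess = 11408.7 − 10818.8 = 589.9 ≈ 590 km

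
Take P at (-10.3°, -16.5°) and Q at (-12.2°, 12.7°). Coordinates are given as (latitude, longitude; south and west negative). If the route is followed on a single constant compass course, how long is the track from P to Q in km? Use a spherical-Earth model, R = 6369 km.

3190 km

Δψ = ln[tan(π/4+φ₂/2)/tan(π/4+φ₁/2)] = -0.0338;  Δφ = -0.0332 rad,  Δλ = +0.5096 rad
q = Δφ/Δψ = 0.9807
d = R·√(Δφ² + q²Δλ²) = 6369·0.50092 = 3190 km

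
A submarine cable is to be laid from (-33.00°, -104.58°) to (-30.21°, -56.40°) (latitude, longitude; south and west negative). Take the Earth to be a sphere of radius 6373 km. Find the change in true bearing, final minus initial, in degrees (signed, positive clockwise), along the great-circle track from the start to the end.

-26.4°

At departure: θ₁ = atan2(sin Δλ cos φ₂, cos φ₁ sin φ₂ − sin φ₁ cos φ₂ cos Δλ) = 99.53°
At arrival: θ₂ = atan2(sin Δλ cos φ₁, −cos φ₂ sin φ₁ + sin φ₂ cos φ₁ cos Δλ) = 73.15°
Δθ = θ₂ − θ₁ = -26.4°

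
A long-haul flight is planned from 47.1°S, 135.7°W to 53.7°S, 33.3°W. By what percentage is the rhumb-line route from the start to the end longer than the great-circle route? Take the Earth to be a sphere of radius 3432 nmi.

Great circle: σ = 1.0428 rad → d_gc = Rσ = 3578.7 nmi
Rhumb: Δφ = -0.1152, Δλ = +1.7872, Δψ = -0.1811, q = Δφ/Δψ = 0.6360 → d_rh = R√(Δφ²+q²Δλ²) = 3921.3 nmi
Excess = (3921.3 − 3578.7) / 3578.7 = 342.6 / 3578.7 = 9.57% ≈ 9.6%

9.6%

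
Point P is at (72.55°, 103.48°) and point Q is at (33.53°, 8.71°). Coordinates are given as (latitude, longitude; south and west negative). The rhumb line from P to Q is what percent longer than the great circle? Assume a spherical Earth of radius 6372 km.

Great circle: σ = 1.0401 rad → d_gc = Rσ = 6627.3 km
Rhumb: Δφ = -0.6810, Δλ = -1.6540, Δψ = -1.2525, q = Δφ/Δψ = 0.5437 → d_rh = R√(Δφ²+q²Δλ²) = 7188.5 km
Excess = (7188.5 − 6627.3) / 6627.3 = 561.2 / 6627.3 = 8.47% ≈ 8.5%

8.5%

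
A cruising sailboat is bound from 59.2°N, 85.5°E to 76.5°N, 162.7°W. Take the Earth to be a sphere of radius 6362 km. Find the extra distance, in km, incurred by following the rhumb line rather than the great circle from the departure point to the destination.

Great circle: cos σ = sin φ₁ sin φ₂ + cos φ₁ cos φ₂ cos Δλ,  σ = 0.6586 rad → d_gc = 4190.2 km
Rhumb line: Δψ = +0.8447, q = Δφ/Δψ = 0.3575, d_rh = R√(Δφ²+q²Δλ²) = 4835.5 km
Excess = 4835.5 − 4190.2 = 645.3 ≈ 645 km

645 km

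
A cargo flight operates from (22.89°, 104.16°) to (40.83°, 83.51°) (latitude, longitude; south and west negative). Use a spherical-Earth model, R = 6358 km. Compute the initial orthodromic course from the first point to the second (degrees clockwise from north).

320.8°

θ = atan2( sin Δλ·cos φ₂ ,  cos φ₁ sin φ₂ − sin φ₁ cos φ₂ cos Δλ )
  = atan2(-0.2668, +0.3269) = 320.78°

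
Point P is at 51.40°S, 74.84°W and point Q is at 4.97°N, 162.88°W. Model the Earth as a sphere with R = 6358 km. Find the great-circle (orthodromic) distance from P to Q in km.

cos σ = sin φ₁ sin φ₂ + cos φ₁ cos φ₂ cos Δλ
      = sin(-51.40°)sin(4.97°) + cos(-51.40°)cos(4.97°)cos(-88.04°) = -0.0464
σ = 92.662° → d = Rσ = 6358·1.61726 = 10283 km

10283 km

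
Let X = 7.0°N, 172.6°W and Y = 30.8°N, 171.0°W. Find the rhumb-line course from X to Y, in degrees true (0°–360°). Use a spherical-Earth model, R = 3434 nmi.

Meridional parts: M(φ₁)=+0.1225, M(φ₂)=+0.5655 → ΔM = +0.4430;  Δλ = +0.0279 rad
tan C = Δλ / ΔM = +0.0630 → C = 3.61°

3.6°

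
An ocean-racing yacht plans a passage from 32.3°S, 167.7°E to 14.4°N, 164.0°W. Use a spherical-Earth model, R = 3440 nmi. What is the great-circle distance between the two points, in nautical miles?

Haversine: a = sin²(Δφ/2)+cos φ₁ cos φ₂ sin²(Δλ/2) = 0.20602;  σ = 2·atan2(√a,√(1−a))
σ = 53.987° → d = Rσ = 3440·0.94226 = 3241 nmi

3241 nmi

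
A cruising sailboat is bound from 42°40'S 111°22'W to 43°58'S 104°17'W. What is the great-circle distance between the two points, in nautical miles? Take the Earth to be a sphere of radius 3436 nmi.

319 nmi

Haversine: a = sin²(Δφ/2)+cos φ₁ cos φ₂ sin²(Δλ/2) = 0.00215;  σ = 2·atan2(√a,√(1−a))
σ = 5.313° → d = Rσ = 3436·0.09273 = 319 nmi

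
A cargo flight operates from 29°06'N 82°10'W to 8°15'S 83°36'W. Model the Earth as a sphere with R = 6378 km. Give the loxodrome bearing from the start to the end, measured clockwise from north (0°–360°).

182.1°

Δψ = ln[tan(π/4+φ₂/2)/tan(π/4+φ₁/2)] = -0.6757
Δλ = -0.0250 rad (taken the short way round)
course = atan2(Δλ, Δψ) = 182.12°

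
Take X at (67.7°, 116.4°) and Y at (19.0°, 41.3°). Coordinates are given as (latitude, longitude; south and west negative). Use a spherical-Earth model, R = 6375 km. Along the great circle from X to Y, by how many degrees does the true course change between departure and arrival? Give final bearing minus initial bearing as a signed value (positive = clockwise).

-60.2°

At departure: θ₁ = atan2(sin Δλ cos φ₂, cos φ₁ sin φ₂ − sin φ₁ cos φ₂ cos Δλ) = 263.67°
At arrival: θ₂ = atan2(sin Δλ cos φ₁, −cos φ₂ sin φ₁ + sin φ₂ cos φ₁ cos Δλ) = 203.51°
Δθ = θ₂ − θ₁ = -60.2°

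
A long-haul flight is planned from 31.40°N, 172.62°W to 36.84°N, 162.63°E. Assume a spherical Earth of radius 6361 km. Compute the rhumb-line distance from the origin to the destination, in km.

Δψ = ln[tan(π/4+φ₂/2)/tan(π/4+φ₁/2)] = +0.1148;  Δφ = +0.0949 rad,  Δλ = -0.4320 rad
q = Δφ/Δψ = 0.8273
d = R·√(Δφ² + q²Δλ²) = 6361·0.36975 = 2352 km

2352 km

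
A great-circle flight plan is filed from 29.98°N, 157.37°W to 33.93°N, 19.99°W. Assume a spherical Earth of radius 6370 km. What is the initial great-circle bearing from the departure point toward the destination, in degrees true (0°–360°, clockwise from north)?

35.5°

N = sin Δλ·cos φ₂ = +0.5618;  D = cos φ₁ sin φ₂ − sin φ₁ cos φ₂ cos Δλ = +0.7886
initial course = atan2(N, D) = 35.47°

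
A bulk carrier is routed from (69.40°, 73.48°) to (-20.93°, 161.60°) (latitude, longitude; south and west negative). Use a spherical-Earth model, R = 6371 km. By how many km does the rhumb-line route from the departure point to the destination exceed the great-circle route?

Great circle: cos σ = sin φ₁ sin φ₂ + cos φ₁ cos φ₂ cos Δλ,  σ = 1.9003 rad → d_gc = 12107.0 km
Rhumb line: Δψ = -2.0789, q = Δφ/Δψ = 0.7583, d_rh = R√(Δφ²+q²Δλ²) = 12494.1 km
Excess = 12494.1 − 12107.0 = 387.1 ≈ 387 km

387 km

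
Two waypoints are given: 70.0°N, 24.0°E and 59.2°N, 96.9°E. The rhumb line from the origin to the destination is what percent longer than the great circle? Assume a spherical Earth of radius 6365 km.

5.9%

Great circle: σ = 0.5382 rad → d_gc = Rσ = 3425.4 km
Rhumb: Δφ = -0.1885, Δλ = +1.2723, Δψ = -0.4461, q = Δφ/Δψ = 0.4226 → d_rh = R√(Δφ²+q²Δλ²) = 3626.5 km
Excess = (3626.5 − 3425.4) / 3425.4 = 201.1 / 3425.4 = 5.87% ≈ 5.9%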